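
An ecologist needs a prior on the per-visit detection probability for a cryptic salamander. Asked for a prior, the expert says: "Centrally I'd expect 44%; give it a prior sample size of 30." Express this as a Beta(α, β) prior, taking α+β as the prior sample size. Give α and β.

α = 13.2, β = 16.8

Under the effective-sample-size interpretation, Beta(α, β) has prior mean α/(α+β) and prior sample size α+β.
So α+β = 30 and α/(α+β) = 0.44, giving α = 0.44·30 = 13.2 and β = 30 − 13.2 = 16.8.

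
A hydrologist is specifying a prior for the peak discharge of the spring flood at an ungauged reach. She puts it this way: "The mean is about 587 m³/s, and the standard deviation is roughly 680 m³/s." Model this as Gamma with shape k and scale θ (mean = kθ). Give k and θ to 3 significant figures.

k ≈ 0.745, θ ≈ 788

For Gamma(k, scale θ): mean = kθ, variance = kθ², so CV = 1/√k.
CV = SD/mean = 680/587 = 1.158, hence k = 1/CV² = 0.745.
Then θ = mean/k = 587/0.745 = 788.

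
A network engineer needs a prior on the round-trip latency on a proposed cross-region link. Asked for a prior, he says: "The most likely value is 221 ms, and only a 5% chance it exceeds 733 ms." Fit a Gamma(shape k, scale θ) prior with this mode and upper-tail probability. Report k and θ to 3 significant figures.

Gamma(k,θ) with k>1 has mode (k−1)θ, so θ = 221/(k−1).
Need P(X < 733) = 0.95 with θ tied to k this way. Start at k = 2, θ = 221: P(X<733) ≈ 0.843.
Too low — raise k to concentrate. Iterating converges to k ≈ 2.81.
Then θ = 221/(2.81−1) ≈ 122.

k ≈ 2.81, θ ≈ 122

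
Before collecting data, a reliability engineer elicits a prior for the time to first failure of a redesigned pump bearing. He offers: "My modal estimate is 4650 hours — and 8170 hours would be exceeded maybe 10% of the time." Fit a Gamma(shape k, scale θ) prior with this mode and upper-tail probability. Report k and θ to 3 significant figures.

k ≈ 6.98, θ ≈ 778

Gamma(k,θ) with k>1 has mode (k−1)θ, so θ = 4650/(k−1).
Need P(X < 8170) = 0.9 with θ tied to k this way. Start at k = 2, θ = 4650: P(X<8170) ≈ 0.524.
Too low — raise k to concentrate. Iterating converges to k ≈ 6.98.
Then θ = 4650/(6.98−1) ≈ 778.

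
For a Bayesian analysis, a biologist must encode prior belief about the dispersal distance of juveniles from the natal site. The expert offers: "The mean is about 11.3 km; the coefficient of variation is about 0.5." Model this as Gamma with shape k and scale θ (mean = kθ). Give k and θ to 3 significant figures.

k ≈ 4, θ ≈ 2.83

For Gamma(k, scale θ): mean = kθ, variance = kθ², so CV = 1/√k.
CV = 0.5, hence k = 1/CV² = 4.
Then θ = mean/k = 11.3/4 = 2.83.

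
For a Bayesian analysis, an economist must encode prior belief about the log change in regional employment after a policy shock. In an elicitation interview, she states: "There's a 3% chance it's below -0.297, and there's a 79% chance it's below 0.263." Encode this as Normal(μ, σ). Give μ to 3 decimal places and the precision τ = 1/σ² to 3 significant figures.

μ = 0.095, τ = 23

For Normal(μ,σ), the p-quantile is μ + z_p·σ. Here z_{0.03} = -1.881, z_{0.79} = 0.8064.
So -0.297 = μ − 1.881σ and 0.263 = μ + 0.8064σ.
Subtracting: σ = (0.263 − -0.297)/(0.8064 − (-1.881)) = 0.208.
Then μ = -0.297 − (-1.881)·0.208 = 0.095.
Precision τ = 1/σ² = 1/0.2084² = 23.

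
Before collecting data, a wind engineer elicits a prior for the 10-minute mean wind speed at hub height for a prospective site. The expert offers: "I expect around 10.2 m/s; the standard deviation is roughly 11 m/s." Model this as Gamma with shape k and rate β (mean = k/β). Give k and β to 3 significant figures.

For Gamma(k, rate β): mean = k/β, variance = k/β², so CV = 1/√k.
CV = SD/mean = 11/10.2 = 1.078, hence k = 1/CV² = 0.86.
Then β = k/mean = 0.86/10.2 = 0.0843.

k ≈ 0.86, β ≈ 0.0843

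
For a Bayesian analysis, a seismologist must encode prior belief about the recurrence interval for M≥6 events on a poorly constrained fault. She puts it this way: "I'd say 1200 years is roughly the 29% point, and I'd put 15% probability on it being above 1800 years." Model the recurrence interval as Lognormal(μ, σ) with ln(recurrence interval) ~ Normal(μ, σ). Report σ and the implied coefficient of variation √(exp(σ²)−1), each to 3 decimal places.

If T ~ Lognormal(μ,σ) then ln T ~ Normal(μ,σ), so the p-quantile of ln T is μ + z_p·σ.
ln(1200) = 7.09 and ln(1800) = 7.496; z_{0.29} = -0.5534, z_{0.85} = 1.036.
σ = (7.496 − 7.09)/(1.036 − (-0.5534)) = 0.255.
μ = 7.09 − (-0.5534)·0.255 = 7.231.
CV = √(exp(σ²)−1) = √(exp(0.0650)−1) = 0.259.

σ ≈ 0.255, CV ≈ 0.259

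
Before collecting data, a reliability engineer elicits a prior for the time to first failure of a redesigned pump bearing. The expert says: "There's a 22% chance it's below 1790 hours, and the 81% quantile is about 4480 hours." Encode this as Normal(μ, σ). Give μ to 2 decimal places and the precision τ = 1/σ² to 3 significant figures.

For Normal(μ,σ), the p-quantile is μ + z_p·σ. Here z_{0.22} = -0.7722, z_{0.81} = 0.8779.
So 1790 = μ − 0.7722σ and 4480 = μ + 0.8779σ.
Subtracting: σ = (4480 − 1790)/(0.8779 − (-0.7722)) = 1630.21.
Then μ = 1790 − (-0.7722)·1630.21 = 3048.84.
Precision τ = 1/σ² = 1/1630² = 3.76e-07.

μ = 3048.84, τ = 3.76e-07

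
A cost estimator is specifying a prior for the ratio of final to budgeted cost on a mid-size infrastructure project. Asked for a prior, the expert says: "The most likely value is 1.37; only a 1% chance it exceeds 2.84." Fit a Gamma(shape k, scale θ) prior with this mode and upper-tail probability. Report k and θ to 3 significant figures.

Gamma(k,θ) with k>1 has mode (k−1)θ, so θ = 1.37/(k−1).
Need P(X < 2.84) = 0.99 with θ tied to k this way. Start at k = 2, θ = 1.37: P(X<2.84) ≈ 0.613.
Too low — raise k to concentrate. Iterating converges to k ≈ 10.2.
Then θ = 1.37/(10.2−1) ≈ 0.149.

k ≈ 10.2, θ ≈ 0.149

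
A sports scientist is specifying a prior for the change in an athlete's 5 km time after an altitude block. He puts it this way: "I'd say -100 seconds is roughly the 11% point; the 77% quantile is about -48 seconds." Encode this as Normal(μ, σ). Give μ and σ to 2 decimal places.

The p-quantile of Normal(μ,σ) is μ + z_p·σ, with z_{0.11} = -1.227 and z_{0.77} = 0.7388.
Eliminate σ: μ = (z₂·x₁ − z₁·x₂)/(z₂ − z₁) = (0.7388·-100 − (-1.227)·-48)/1.965 = -67.55.
Then σ = (x₂ − x₁)/(z₂ − z₁) = (-48 − -100)/1.965 = 26.46.

μ = -67.55, σ = 26.46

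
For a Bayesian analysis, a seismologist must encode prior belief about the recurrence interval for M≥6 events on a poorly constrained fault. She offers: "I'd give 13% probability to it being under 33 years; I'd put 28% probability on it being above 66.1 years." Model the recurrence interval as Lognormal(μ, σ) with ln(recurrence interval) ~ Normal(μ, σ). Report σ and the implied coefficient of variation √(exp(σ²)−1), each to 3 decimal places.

If T ~ Lognormal(μ,σ) then ln T ~ Normal(μ,σ), so the p-quantile of ln T is μ + z_p·σ.
ln(33) = 3.497 and ln(66.1) = 4.191; z_{0.13} = -1.126, z_{0.72} = 0.5828.
σ = (4.191 − 3.497)/(0.5828 − (-1.126)) = 0.406.
μ = 3.497 − (-1.126)·0.406 = 3.954.
CV = √(exp(σ²)−1) = √(exp(0.1652)−1) = 0.424.

σ ≈ 0.406, CV ≈ 0.424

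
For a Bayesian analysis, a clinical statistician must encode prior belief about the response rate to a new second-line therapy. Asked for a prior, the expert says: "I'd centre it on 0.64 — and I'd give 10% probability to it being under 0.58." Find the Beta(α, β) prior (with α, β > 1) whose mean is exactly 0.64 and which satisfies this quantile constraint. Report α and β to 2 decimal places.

With mean 0.64 fixed, write α = 0.64s, β = 0.36s where s = α+β.
Need P(θ < 0.58) = 0.1 under Beta(0.64s, 0.36s). Normal approximation: (q−m)/√(m(1−m)/s) ≈ z_{0.1} = -1.28, so s ≈ 0.64·0.36·(-1.28)²/(0.58−0.64)² = 105.1.
At s = 105.1: P(θ<0.58) ≈ 0.102. Adjusting to match 0.1 gives s ≈ 106.71.
So α = 0.64·106.71 ≈ 68.29, β = 0.36·106.71 ≈ 38.42.

α ≈ 68.29, β ≈ 38.42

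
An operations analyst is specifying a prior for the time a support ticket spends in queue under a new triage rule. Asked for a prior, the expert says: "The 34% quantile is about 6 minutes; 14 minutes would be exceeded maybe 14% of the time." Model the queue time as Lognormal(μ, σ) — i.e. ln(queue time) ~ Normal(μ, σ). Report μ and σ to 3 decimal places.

If T ~ Lognormal(μ,σ) then ln T ~ Normal(μ,σ), so the p-quantile of ln T is μ + z_p·σ.
ln(6) = 1.792 and ln(14) = 2.639; z_{0.34} = -0.4125, z_{0.86} = 1.08.
σ = (2.639 − 1.792)/(1.08 − (-0.4125)) = 0.568.
μ = 1.792 − (-0.4125)·0.568 = 2.026.

μ ≈ 2.026, σ ≈ 0.568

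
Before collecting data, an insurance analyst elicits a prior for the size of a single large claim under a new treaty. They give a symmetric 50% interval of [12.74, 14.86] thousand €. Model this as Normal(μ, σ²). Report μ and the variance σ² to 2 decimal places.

μ = 13.80, σ² = 2.47

A symmetric 50% interval runs μ ± z·σ with z = 0.6745.
Half-width = 1.06, so σ = 1.06/0.6745 = 1.572 and σ² = 2.47.
μ is the interval midpoint, 13.80.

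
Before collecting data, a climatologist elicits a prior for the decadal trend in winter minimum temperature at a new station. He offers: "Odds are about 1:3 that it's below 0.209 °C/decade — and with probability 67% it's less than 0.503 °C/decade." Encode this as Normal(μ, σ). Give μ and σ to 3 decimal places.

For Normal(μ,σ), the p-quantile is μ + z_p·σ. Here z_{0.25} = -0.6745, z_{0.67} = 0.4399.
So 0.209 = μ − 0.6745σ and 0.503 = μ + 0.4399σ.
Subtracting: σ = (0.503 − 0.209)/(0.4399 − (-0.6745)) = 0.264.
Then μ = 0.209 − (-0.6745)·0.264 = 0.387.

μ = 0.387, σ = 0.264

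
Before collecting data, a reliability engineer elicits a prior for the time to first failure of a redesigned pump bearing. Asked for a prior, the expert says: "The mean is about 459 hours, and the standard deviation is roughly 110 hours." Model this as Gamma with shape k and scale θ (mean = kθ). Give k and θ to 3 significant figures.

k ≈ 17.4, θ ≈ 26.4

For Gamma(k, scale θ): mean = kθ, variance = kθ², so CV = 1/√k.
CV = SD/mean = 110/459 = 0.2397, hence k = 1/CV² = 17.4.
Then θ = mean/k = 459/17.4 = 26.4.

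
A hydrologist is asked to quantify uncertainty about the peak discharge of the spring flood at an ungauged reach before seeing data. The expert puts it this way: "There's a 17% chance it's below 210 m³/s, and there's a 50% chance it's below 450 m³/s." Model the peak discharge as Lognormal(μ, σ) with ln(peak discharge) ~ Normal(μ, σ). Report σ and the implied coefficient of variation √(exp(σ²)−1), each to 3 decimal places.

If T ~ Lognormal(μ,σ) then ln T ~ Normal(μ,σ), so the p-quantile of ln T is μ + z_p·σ.
ln(210) = 5.347 and ln(450) = 6.109; z_{0.17} = -0.9542, z_{0.5} = 0.
σ = (6.109 − 5.347)/(0 − (-0.9542)) = 0.799.
μ = 5.347 − (-0.9542)·0.799 = 6.109.
CV = √(exp(σ²)−1) = √(exp(0.6380)−1) = 0.945.

σ ≈ 0.799, CV ≈ 0.945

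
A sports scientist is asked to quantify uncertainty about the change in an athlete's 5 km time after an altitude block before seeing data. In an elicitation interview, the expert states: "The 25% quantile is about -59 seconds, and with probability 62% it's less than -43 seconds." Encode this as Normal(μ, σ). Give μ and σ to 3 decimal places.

μ = -47.988, σ = 16.327

The p-quantile of Normal(μ,σ) is μ + z_p·σ, with z_{0.25} = -0.6745 and z_{0.62} = 0.3055.
Eliminate σ: μ = (z₂·x₁ − z₁·x₂)/(z₂ − z₁) = (0.3055·-59 − (-0.6745)·-43)/0.98 = -47.988.
Then σ = (x₂ − x₁)/(z₂ − z₁) = (-43 − -59)/0.98 = 16.327.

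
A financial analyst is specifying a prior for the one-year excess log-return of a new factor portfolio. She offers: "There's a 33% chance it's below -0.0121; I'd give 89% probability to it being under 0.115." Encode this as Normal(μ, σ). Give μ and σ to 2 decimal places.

μ = 0.02, σ = 0.08

For Normal(μ,σ), the p-quantile is μ + z_p·σ. Here z_{0.33} = -0.4399, z_{0.89} = 1.227.
So -0.0121 = μ − 0.4399σ and 0.115 = μ + 1.227σ.
Subtracting: σ = (0.115 − -0.0121)/(1.227 − (-0.4399)) = 0.08.
Then μ = -0.0121 − (-0.4399)·0.08 = 0.02.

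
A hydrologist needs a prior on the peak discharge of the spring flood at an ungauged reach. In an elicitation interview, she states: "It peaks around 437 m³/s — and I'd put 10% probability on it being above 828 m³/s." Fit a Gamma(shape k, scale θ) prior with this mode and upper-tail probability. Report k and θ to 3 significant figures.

k ≈ 5.68, θ ≈ 93.4

Gamma(k,θ) with k>1 has mode (k−1)θ, so θ = 437/(k−1).
Need P(X < 828) = 0.9 with θ tied to k this way. Start at k = 2, θ = 437: P(X<828) ≈ 0.565.
Too low — raise k to concentrate. Iterating converges to k ≈ 5.68.
Then θ = 437/(5.68−1) ≈ 93.4.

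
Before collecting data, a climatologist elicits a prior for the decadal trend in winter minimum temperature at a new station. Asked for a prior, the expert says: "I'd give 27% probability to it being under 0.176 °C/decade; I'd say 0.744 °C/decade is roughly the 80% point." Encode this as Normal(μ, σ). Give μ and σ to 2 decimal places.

μ = 0.42, σ = 0.39

The p-quantile of Normal(μ,σ) is μ + z_p·σ, with z_{0.27} = -0.6128 and z_{0.8} = 0.8416.
Eliminate σ: μ = (z₂·x₁ − z₁·x₂)/(z₂ − z₁) = (0.8416·0.176 − (-0.6128)·0.744)/1.454 = 0.42.
Then σ = (x₂ − x₁)/(z₂ − z₁) = (0.744 − 0.176)/1.454 = 0.39.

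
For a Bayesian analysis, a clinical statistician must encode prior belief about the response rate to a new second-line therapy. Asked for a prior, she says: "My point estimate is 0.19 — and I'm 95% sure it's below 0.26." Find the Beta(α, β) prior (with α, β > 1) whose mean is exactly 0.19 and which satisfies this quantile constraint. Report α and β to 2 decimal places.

With mean 0.19 fixed, write α = 0.19s, β = 0.81s where s = α+β.
Need P(θ < 0.26) = 0.95 under Beta(0.19s, 0.81s). Normal approximation: (q−m)/√(m(1−m)/s) ≈ z_{0.95} = 1.64, so s ≈ 0.19·0.81·(1.64)²/(0.26−0.19)² = 85.0.
At s = 85.0: P(θ<0.26) ≈ 0.942. Adjusting to match 0.95 gives s ≈ 93.51.
So α = 0.19·93.51 ≈ 17.77, β = 0.81·93.51 ≈ 75.74.

α ≈ 17.77, β ≈ 75.74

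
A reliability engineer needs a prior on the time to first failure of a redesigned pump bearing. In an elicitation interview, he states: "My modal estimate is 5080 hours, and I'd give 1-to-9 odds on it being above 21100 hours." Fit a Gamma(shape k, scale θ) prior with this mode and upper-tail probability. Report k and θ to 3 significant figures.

k ≈ 1.9, θ ≈ 5640

Gamma(k,θ) with k>1 has mode (k−1)θ, so θ = 5080/(k−1).
Need P(X < 21100) = 0.9 with θ tied to k this way. Start at k = 2, θ = 5080: P(X<21100) ≈ 0.919.
Too high — lower k to spread out. Iterating converges to k ≈ 1.9.
Then θ = 5080/(1.9−1) ≈ 5640.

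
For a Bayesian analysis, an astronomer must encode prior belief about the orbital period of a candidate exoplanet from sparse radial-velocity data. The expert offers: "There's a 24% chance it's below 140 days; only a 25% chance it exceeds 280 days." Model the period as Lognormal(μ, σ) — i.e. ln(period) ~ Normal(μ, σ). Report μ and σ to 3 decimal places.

μ ≈ 5.296, σ ≈ 0.502

If T ~ Lognormal(μ,σ) then ln T ~ Normal(μ,σ), so the p-quantile of ln T is μ + z_p·σ.
ln(140) = 4.942 and ln(280) = 5.635; z_{0.24} = -0.7063, z_{0.75} = 0.6745.
σ = (5.635 − 4.942)/(0.6745 − (-0.7063)) = 0.502.
μ = 4.942 − (-0.7063)·0.502 = 5.296.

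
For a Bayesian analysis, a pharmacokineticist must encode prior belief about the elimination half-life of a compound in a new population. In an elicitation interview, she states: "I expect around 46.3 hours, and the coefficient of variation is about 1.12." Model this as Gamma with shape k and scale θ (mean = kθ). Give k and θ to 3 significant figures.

k ≈ 0.797, θ ≈ 58.1

For Gamma(k, scale θ): mean = kθ, variance = kθ², so CV = 1/√k.
CV = 1.12, hence k = 1/CV² = 0.797.
Then θ = mean/k = 46.3/0.797 = 58.1.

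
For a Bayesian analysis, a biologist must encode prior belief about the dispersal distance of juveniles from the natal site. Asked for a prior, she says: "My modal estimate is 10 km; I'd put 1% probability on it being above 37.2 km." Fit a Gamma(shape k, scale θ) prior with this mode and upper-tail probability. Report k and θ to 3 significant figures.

Gamma(k,θ) with k>1 has mode (k−1)θ, so θ = 10/(k−1).
Need P(X < 37.2) = 0.99 with θ tied to k this way. Start at k = 2, θ = 10: P(X<37.2) ≈ 0.886.
Too low — raise k to concentrate. Iterating converges to k ≈ 3.47.
Then θ = 10/(3.47−1) ≈ 4.05.

k ≈ 3.47, θ ≈ 4.05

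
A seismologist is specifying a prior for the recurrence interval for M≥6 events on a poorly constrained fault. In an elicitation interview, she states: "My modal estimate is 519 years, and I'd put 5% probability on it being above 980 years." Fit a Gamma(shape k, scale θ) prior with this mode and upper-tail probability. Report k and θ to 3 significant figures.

k ≈ 7.88, θ ≈ 75.4

Gamma(k,θ) with k>1 has mode (k−1)θ, so θ = 519/(k−1).
Need P(X < 980) = 0.95 with θ tied to k this way. Start at k = 2, θ = 519: P(X<980) ≈ 0.563.
Too low — raise k to concentrate. Iterating converges to k ≈ 7.88.
Then θ = 519/(7.88−1) ≈ 75.4.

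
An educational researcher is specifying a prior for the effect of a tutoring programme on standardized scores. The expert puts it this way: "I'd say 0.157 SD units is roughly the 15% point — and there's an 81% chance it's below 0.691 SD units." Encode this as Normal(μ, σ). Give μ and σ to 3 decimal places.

For Normal(μ,σ), the p-quantile is μ + z_p·σ. Here z_{0.15} = -1.036, z_{0.81} = 0.8779.
So 0.157 = μ − 1.036σ and 0.691 = μ + 0.8779σ.
Subtracting: σ = (0.691 − 0.157)/(0.8779 − (-1.036)) = 0.279.
Then μ = 0.157 − (-1.036)·0.279 = 0.446.

μ = 0.446, σ = 0.279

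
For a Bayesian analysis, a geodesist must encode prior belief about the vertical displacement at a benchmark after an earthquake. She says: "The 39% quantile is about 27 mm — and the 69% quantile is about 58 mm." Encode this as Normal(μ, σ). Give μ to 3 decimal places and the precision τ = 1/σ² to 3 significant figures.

The p-quantile of Normal(μ,σ) is μ + z_p·σ, with z_{0.39} = -0.2793 and z_{0.69} = 0.4959.
Eliminate σ: μ = (z₂·x₁ − z₁·x₂)/(z₂ − z₁) = (0.4959·27 − (-0.2793)·58)/0.7752 = 38.170.
Then σ = (x₂ − x₁)/(z₂ − z₁) = (58 − 27)/0.7752 = 39.991.
Precision τ = 1/σ² = 1/39.99² = 0.000625.

μ = 38.170, τ = 0.000625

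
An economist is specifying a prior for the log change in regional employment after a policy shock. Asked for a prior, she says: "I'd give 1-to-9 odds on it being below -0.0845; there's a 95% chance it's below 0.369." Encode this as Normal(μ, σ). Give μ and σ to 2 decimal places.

μ = 0.11, σ = 0.15

The p-quantile of Normal(μ,σ) is μ + z_p·σ, with z_{0.1} = -1.282 and z_{0.95} = 1.645.
Eliminate σ: μ = (z₂·x₁ − z₁·x₂)/(z₂ − z₁) = (1.645·-0.0845 − (-1.282)·0.369)/2.926 = 0.11.
Then σ = (x₂ − x₁)/(z₂ − z₁) = (0.369 − -0.0845)/2.926 = 0.15.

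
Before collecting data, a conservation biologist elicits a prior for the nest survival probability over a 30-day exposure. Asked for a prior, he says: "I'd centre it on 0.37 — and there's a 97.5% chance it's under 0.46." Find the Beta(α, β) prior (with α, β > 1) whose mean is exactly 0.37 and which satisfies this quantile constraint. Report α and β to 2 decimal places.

α ≈ 42.38, β ≈ 72.16

With mean 0.37 fixed, write α = 0.37s, β = 0.63s where s = α+β.
Need P(θ < 0.46) = 0.975 under Beta(0.37s, 0.63s). Normal approximation: (q−m)/√(m(1−m)/s) ≈ z_{0.975} = 1.96, so s ≈ 0.37·0.63·(1.96)²/(0.46−0.37)² = 110.5.
At s = 110.5: P(θ<0.46) ≈ 0.973. Adjusting to match 0.975 gives s ≈ 114.54.
So α = 0.37·114.54 ≈ 42.38, β = 0.63·114.54 ≈ 72.16.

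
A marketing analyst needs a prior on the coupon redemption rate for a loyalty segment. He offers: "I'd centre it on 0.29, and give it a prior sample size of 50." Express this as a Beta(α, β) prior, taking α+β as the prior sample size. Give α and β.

Under the effective-sample-size interpretation, Beta(α, β) has prior mean α/(α+β) and prior sample size α+β.
So α+β = 50 and α/(α+β) = 0.29, giving α = 0.29·50 = 14.5 and β = 50 − 14.5 = 35.5.

α = 14.5, β = 35.5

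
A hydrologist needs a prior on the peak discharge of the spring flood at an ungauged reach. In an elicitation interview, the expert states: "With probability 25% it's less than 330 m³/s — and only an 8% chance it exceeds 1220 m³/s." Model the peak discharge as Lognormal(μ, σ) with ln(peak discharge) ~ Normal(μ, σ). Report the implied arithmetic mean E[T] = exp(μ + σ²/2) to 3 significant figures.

If T ~ Lognormal(μ,σ) then ln T ~ Normal(μ,σ), so the p-quantile of ln T is μ + z_p·σ.
ln(330) = 5.799 and ln(1220) = 7.107; z_{0.25} = -0.6745, z_{0.92} = 1.405.
σ = (7.107 − 5.799)/(1.405 − (-0.6745)) = 0.629.
μ = 5.799 − (-0.6745)·0.629 = 6.223.
E[T] = exp(μ + σ²/2) = exp(6.223 + 0.1977) = 615 m³/s.

E[T] ≈ 615 m³/s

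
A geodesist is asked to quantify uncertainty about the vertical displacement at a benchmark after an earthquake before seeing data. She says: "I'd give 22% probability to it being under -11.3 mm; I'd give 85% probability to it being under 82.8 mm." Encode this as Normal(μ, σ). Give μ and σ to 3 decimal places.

For Normal(μ,σ), the p-quantile is μ + z_p·σ. Here z_{0.22} = -0.7722, z_{0.85} = 1.036.
So -11.3 = μ − 0.7722σ and 82.8 = μ + 1.036σ.
Subtracting: σ = (82.8 − -11.3)/(1.036 − (-0.7722)) = 52.028.
Then μ = -11.3 − (-0.7722)·52.028 = 28.876.

μ = 28.876, σ = 52.028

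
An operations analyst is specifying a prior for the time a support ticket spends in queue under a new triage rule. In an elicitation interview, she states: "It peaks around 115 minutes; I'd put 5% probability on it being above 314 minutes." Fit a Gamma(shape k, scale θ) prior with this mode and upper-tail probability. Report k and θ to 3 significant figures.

Gamma(k,θ) with k>1 has mode (k−1)θ, so θ = 115/(k−1).
Need P(X < 314) = 0.95 with θ tied to k this way. Start at k = 2, θ = 115: P(X<314) ≈ 0.757.
Too low — raise k to concentrate. Iterating converges to k ≈ 3.66.
Then θ = 115/(3.66−1) ≈ 43.2.

k ≈ 3.66, θ ≈ 43.2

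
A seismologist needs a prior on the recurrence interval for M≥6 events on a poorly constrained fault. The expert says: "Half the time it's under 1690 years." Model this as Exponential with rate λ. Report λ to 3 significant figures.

Exponential median = ln 2 / λ, so λ = ln 2 / 1690.0 = 0.00041.

λ ≈ 0.00041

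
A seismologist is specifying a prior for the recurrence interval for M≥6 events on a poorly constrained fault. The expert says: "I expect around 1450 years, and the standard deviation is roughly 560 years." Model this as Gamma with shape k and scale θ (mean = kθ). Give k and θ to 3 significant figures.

k ≈ 6.7, θ ≈ 216

For Gamma(k, scale θ): mean = kθ, variance = kθ², so CV = 1/√k.
CV = SD/mean = 560/1450 = 0.3862, hence k = 1/CV² = 6.7.
Then θ = mean/k = 1450/6.7 = 216.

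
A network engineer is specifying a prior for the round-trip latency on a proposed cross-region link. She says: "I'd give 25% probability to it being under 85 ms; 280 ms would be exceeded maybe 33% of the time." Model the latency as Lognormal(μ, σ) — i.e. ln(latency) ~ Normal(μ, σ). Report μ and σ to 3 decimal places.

If T ~ Lognormal(μ,σ) then ln T ~ Normal(μ,σ), so the p-quantile of ln T is μ + z_p·σ.
ln(85) = 4.443 and ln(280) = 5.635; z_{0.25} = -0.6745, z_{0.67} = 0.4399.
σ = (5.635 − 4.443)/(0.4399 − (-0.6745)) = 1.070.
μ = 4.443 − (-0.6745)·1.070 = 5.164.

μ ≈ 5.164, σ ≈ 1.070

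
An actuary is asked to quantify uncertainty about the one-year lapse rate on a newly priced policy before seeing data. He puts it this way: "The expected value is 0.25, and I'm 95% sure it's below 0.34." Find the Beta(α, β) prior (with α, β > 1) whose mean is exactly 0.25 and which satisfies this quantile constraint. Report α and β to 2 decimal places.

With mean 0.25 fixed, write α = 0.25s, β = 0.75s where s = α+β.
Need P(θ < 0.34) = 0.95 under Beta(0.25s, 0.75s). Normal approximation: (q−m)/√(m(1−m)/s) ≈ z_{0.95} = 1.64, so s ≈ 0.25·0.75·(1.64)²/(0.34−0.25)² = 62.6.
At s = 62.6: P(θ<0.34) ≈ 0.943. Adjusting to match 0.95 gives s ≈ 67.76.
So α = 0.25·67.76 ≈ 16.94, β = 0.75·67.76 ≈ 50.82.

α ≈ 16.94, β ≈ 50.82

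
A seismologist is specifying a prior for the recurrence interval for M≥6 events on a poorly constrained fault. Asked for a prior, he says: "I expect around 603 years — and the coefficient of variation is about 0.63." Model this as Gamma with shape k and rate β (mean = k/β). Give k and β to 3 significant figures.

For Gamma(k, rate β): mean = k/β, variance = k/β², so CV = 1/√k.
CV = 0.63, hence k = 1/CV² = 2.52.
Then β = k/mean = 2.52/603 = 0.00418.

k ≈ 2.52, β ≈ 0.00418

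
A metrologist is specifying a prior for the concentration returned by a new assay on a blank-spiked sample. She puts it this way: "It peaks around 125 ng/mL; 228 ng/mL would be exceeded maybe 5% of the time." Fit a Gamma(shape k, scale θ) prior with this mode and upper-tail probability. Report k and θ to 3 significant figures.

k ≈ 8.71, θ ≈ 16.2

Gamma(k,θ) with k>1 has mode (k−1)θ, so θ = 125/(k−1).
Need P(X < 228) = 0.95 with θ tied to k this way. Start at k = 2, θ = 125: P(X<228) ≈ 0.544.
Too low — raise k to concentrate. Iterating converges to k ≈ 8.71.
Then θ = 125/(8.71−1) ≈ 16.2.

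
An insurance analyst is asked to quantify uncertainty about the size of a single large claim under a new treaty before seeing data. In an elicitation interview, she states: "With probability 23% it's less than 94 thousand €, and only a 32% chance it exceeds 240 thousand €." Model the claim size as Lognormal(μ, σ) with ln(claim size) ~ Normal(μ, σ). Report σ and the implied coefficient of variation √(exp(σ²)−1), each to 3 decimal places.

σ ≈ 0.777, CV ≈ 0.910

If T ~ Lognormal(μ,σ) then ln T ~ Normal(μ,σ), so the p-quantile of ln T is μ + z_p·σ.
ln(94) = 4.543 and ln(240) = 5.481; z_{0.23} = -0.7388, z_{0.68} = 0.4677.
σ = (5.481 − 4.543)/(0.4677 − (-0.7388)) = 0.777.
μ = 4.543 − (-0.7388)·0.777 = 5.117.
CV = √(exp(σ²)−1) = √(exp(0.6035)−1) = 0.910.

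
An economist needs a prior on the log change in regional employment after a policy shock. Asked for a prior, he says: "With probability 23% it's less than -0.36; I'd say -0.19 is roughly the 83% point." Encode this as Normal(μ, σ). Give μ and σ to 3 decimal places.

For Normal(μ,σ), the p-quantile is μ + z_p·σ. Here z_{0.23} = -0.7388, z_{0.83} = 0.9542.
So -0.36 = μ − 0.7388σ and -0.19 = μ + 0.9542σ.
Subtracting: σ = (-0.19 − -0.36)/(0.9542 − (-0.7388)) = 0.100.
Then μ = -0.36 − (-0.7388)·0.100 = -0.286.

μ = -0.286, σ = 0.100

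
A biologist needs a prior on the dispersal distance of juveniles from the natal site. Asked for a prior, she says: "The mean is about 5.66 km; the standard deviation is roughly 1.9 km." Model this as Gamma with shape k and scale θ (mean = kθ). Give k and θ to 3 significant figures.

k ≈ 8.87, θ ≈ 0.638

For Gamma(k, scale θ): mean = kθ, variance = kθ², so CV = 1/√k.
CV = SD/mean = 1.9/5.66 = 0.3357, hence k = 1/CV² = 8.87.
Then θ = mean/k = 5.66/8.87 = 0.638.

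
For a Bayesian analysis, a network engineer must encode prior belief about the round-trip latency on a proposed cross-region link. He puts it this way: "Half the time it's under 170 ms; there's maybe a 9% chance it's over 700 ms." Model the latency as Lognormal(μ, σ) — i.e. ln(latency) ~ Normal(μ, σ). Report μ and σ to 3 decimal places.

If T ~ Lognormal(μ,σ) then ln T ~ Normal(μ,σ), so the p-quantile of ln T is μ + z_p·σ.
ln(170) = 5.136 and ln(700) = 6.551; z_{0.5} = 0, z_{0.91} = 1.341.
σ = (6.551 − 5.136)/(1.341 − (0)) = 1.056.
μ = 5.136 − (0)·1.056 = 5.136.

μ ≈ 5.136, σ ≈ 1.056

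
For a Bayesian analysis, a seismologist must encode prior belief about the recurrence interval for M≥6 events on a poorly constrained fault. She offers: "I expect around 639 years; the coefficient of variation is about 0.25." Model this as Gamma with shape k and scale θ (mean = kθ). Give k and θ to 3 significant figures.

For Gamma(k, scale θ): mean = kθ, variance = kθ², so CV = 1/√k.
CV = 0.25, hence k = 1/CV² = 16.
Then θ = mean/k = 639/16 = 39.9.

k ≈ 16, θ ≈ 39.9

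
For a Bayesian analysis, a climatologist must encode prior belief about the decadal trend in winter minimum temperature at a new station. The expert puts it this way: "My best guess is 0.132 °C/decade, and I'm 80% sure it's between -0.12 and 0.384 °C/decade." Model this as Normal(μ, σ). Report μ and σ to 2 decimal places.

A symmetric 80% interval runs μ ± z·σ with z = 1.282.
Half-width = 0.252, so σ = 0.252/1.282 = 0.20.
μ is the stated best guess, 0.13.

μ = 0.13, σ = 0.20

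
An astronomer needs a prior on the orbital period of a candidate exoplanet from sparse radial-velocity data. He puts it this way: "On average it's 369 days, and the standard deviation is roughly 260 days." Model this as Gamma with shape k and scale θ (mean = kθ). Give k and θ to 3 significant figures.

For Gamma(k, scale θ): mean = kθ, variance = kθ², so CV = 1/√k.
CV = SD/mean = 260/369 = 0.7046, hence k = 1/CV² = 2.01.
Then θ = mean/k = 369/2.01 = 183.

k ≈ 2.01, θ ≈ 183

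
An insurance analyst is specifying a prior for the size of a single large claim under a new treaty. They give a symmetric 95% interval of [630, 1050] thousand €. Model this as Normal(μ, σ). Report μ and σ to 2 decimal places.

μ = 840.00, σ = 107.14

A symmetric 95% interval runs μ ± z·σ with z = 1.96.
Half-width = 210, so σ = 210/1.96 = 107.14.
μ is the interval midpoint, 840.00.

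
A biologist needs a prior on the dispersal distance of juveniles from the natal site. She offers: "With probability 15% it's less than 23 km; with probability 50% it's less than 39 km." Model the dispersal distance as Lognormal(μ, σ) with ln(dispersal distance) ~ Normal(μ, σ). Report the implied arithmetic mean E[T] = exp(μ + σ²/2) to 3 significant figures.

If T ~ Lognormal(μ,σ) then ln T ~ Normal(μ,σ), so the p-quantile of ln T is μ + z_p·σ.
ln(23) = 3.135 and ln(39) = 3.664; z_{0.15} = -1.036, z_{0.5} = 0.
σ = (3.664 − 3.135)/(0 − (-1.036)) = 0.510.
μ = 3.135 − (-1.036)·0.510 = 3.664.
E[T] = exp(μ + σ²/2) = exp(3.664 + 0.1298) = 44.4 km.

E[T] ≈ 44.4 km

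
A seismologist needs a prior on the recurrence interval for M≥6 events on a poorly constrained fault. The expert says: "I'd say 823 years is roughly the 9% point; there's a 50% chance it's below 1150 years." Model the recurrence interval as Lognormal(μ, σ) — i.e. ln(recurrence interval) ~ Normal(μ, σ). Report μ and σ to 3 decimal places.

μ ≈ 7.048, σ ≈ 0.250

If T ~ Lognormal(μ,σ) then ln T ~ Normal(μ,σ), so the p-quantile of ln T is μ + z_p·σ.
ln(823) = 6.713 and ln(1150) = 7.048; z_{0.09} = -1.341, z_{0.5} = 0.
σ = (7.048 − 6.713)/(0 − (-1.341)) = 0.250.
μ = 6.713 − (-1.341)·0.250 = 7.048.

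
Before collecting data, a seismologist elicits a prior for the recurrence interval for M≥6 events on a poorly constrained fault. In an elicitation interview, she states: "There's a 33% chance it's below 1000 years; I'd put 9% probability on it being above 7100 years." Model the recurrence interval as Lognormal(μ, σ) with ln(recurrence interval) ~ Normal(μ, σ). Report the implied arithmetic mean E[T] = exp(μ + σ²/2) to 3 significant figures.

E[T] ≈ 2970 years

If T ~ Lognormal(μ,σ) then ln T ~ Normal(μ,σ), so the p-quantile of ln T is μ + z_p·σ.
ln(1000) = 6.908 and ln(7100) = 8.868; z_{0.33} = -0.4399, z_{0.91} = 1.341.
σ = (8.868 − 6.908)/(1.341 − (-0.4399)) = 1.101.
μ = 6.908 − (-0.4399)·1.101 = 7.392.
E[T] = exp(μ + σ²/2) = exp(7.392 + 0.6058) = 2970 years.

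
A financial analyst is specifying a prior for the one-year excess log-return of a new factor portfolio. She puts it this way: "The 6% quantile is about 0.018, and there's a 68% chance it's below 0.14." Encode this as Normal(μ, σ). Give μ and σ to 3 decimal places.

μ = 0.112, σ = 0.060

For Normal(μ,σ), the p-quantile is μ + z_p·σ. Here z_{0.06} = -1.555, z_{0.68} = 0.4677.
So 0.018 = μ − 1.555σ and 0.14 = μ + 0.4677σ.
Subtracting: σ = (0.14 − 0.018)/(0.4677 − (-1.555)) = 0.060.
Then μ = 0.018 − (-1.555)·0.060 = 0.112.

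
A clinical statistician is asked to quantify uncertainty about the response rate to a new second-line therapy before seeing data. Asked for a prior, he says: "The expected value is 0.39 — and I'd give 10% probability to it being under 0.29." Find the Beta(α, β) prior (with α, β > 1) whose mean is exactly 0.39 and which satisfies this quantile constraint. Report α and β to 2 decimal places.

With mean 0.39 fixed, write α = 0.39s, β = 0.61s where s = α+β.
Need P(θ < 0.29) = 0.1 under Beta(0.39s, 0.61s). Normal approximation: (q−m)/√(m(1−m)/s) ≈ z_{0.1} = -1.28, so s ≈ 0.39·0.61·(-1.28)²/(0.29−0.39)² = 39.1.
At s = 39.1: P(θ<0.29) ≈ 0.096. Adjusting to match 0.1 gives s ≈ 37.68.
So α = 0.39·37.68 ≈ 14.70, β = 0.61·37.68 ≈ 22.99.

α ≈ 14.70, β ≈ 22.99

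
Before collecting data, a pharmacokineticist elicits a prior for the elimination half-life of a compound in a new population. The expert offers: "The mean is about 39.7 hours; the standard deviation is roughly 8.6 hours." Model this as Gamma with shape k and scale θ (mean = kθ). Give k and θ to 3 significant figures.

k ≈ 21.3, θ ≈ 1.86

For Gamma(k, scale θ): mean = kθ, variance = kθ², so CV = 1/√k.
CV = SD/mean = 8.6/39.7 = 0.2166, hence k = 1/CV² = 21.3.
Then θ = mean/k = 39.7/21.3 = 1.86.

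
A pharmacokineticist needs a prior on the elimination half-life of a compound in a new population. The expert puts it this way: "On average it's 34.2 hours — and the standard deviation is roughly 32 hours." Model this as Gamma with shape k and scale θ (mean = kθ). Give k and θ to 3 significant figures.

k ≈ 1.14, θ ≈ 29.9

For Gamma(k, scale θ): mean = kθ, variance = kθ², so CV = 1/√k.
CV = SD/mean = 32/34.2 = 0.9357, hence k = 1/CV² = 1.14.
Then θ = mean/k = 34.2/1.14 = 29.9.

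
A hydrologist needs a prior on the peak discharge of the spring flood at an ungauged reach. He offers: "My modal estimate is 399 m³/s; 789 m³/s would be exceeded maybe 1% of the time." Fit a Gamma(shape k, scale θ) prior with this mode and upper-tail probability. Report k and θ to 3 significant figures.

k ≈ 11.6, θ ≈ 37.7

Gamma(k,θ) with k>1 has mode (k−1)θ, so θ = 399/(k−1).
Need P(X < 789) = 0.99 with θ tied to k this way. Start at k = 2, θ = 399: P(X<789) ≈ 0.588.
Too low — raise k to concentrate. Iterating converges to k ≈ 11.6.
Then θ = 399/(11.6−1) ≈ 37.7.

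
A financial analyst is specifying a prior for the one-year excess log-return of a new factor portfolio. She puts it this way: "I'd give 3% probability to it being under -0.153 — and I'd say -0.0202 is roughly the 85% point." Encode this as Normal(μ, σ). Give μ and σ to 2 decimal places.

μ = -0.07, σ = 0.05

For Normal(μ,σ), the p-quantile is μ + z_p·σ. Here z_{0.03} = -1.881, z_{0.85} = 1.036.
So -0.153 = μ − 1.881σ and -0.0202 = μ + 1.036σ.
Subtracting: σ = (-0.0202 − -0.153)/(1.036 − (-1.881)) = 0.05.
Then μ = -0.153 − (-1.881)·0.05 = -0.07.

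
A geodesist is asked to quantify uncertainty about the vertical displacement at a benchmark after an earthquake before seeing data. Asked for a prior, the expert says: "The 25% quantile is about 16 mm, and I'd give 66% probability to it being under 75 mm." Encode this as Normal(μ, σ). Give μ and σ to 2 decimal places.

For Normal(μ,σ), the p-quantile is μ + z_p·σ. Here z_{0.25} = -0.6745, z_{0.66} = 0.4125.
So 16 = μ − 0.6745σ and 75 = μ + 0.4125σ.
Subtracting: σ = (75 − 16)/(0.4125 − (-0.6745)) = 54.28.
Then μ = 16 − (-0.6745)·54.28 = 52.61.

μ = 52.61, σ = 54.28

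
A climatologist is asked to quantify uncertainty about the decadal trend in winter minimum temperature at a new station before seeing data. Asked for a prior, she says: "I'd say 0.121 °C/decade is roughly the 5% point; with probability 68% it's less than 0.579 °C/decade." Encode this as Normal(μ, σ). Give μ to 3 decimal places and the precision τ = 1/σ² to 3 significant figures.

μ = 0.478, τ = 21.3

The p-quantile of Normal(μ,σ) is μ + z_p·σ, with z_{0.05} = -1.645 and z_{0.68} = 0.4677.
Eliminate σ: μ = (z₂·x₁ − z₁·x₂)/(z₂ − z₁) = (0.4677·0.121 − (-1.645)·0.579)/2.113 = 0.478.
Then σ = (x₂ − x₁)/(z₂ − z₁) = (0.579 − 0.121)/2.113 = 0.217.
Precision τ = 1/σ² = 1/0.2168² = 21.3.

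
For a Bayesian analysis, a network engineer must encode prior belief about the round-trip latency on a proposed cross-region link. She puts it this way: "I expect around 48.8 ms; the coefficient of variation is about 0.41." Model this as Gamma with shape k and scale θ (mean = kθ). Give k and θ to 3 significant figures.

k ≈ 5.95, θ ≈ 8.2

For Gamma(k, scale θ): mean = kθ, variance = kθ², so CV = 1/√k.
CV = 0.41, hence k = 1/CV² = 5.95.
Then θ = mean/k = 48.8/5.95 = 8.2.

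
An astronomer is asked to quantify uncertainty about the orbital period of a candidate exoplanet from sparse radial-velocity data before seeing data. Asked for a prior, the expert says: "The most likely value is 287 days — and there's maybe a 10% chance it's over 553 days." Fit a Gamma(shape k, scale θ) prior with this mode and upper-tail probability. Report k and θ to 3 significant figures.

k ≈ 5.45, θ ≈ 64.5

Gamma(k,θ) with k>1 has mode (k−1)θ, so θ = 287/(k−1).
Need P(X < 553) = 0.9 with θ tied to k this way. Start at k = 2, θ = 287: P(X<553) ≈ 0.574.
Too low — raise k to concentrate. Iterating converges to k ≈ 5.45.
Then θ = 287/(5.45−1) ≈ 64.5.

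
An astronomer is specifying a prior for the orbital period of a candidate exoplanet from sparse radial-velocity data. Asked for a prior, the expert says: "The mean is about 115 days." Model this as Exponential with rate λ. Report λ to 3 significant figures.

Exponential mean = 1/λ, so λ = 1/115.0 = 0.0087.

λ ≈ 0.0087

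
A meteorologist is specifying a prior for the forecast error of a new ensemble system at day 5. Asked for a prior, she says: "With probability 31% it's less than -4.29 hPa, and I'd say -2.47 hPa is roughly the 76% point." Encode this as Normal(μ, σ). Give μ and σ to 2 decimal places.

μ = -3.54, σ = 1.51

The p-quantile of Normal(μ,σ) is μ + z_p·σ, with z_{0.31} = -0.4959 and z_{0.76} = 0.7063.
Eliminate σ: μ = (z₂·x₁ − z₁·x₂)/(z₂ − z₁) = (0.7063·-4.29 − (-0.4959)·-2.47)/1.202 = -3.54.
Then σ = (x₂ − x₁)/(z₂ − z₁) = (-2.47 − -4.29)/1.202 = 1.51.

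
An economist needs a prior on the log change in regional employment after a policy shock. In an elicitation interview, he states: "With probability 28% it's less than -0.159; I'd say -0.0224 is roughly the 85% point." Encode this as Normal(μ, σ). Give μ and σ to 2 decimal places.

For Normal(μ,σ), the p-quantile is μ + z_p·σ. Here z_{0.28} = -0.5828, z_{0.85} = 1.036.
So -0.159 = μ − 0.5828σ and -0.0224 = μ + 1.036σ.
Subtracting: σ = (-0.0224 − -0.159)/(1.036 − (-0.5828)) = 0.08.
Then μ = -0.159 − (-0.5828)·0.08 = -0.11.

μ = -0.11, σ = 0.08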